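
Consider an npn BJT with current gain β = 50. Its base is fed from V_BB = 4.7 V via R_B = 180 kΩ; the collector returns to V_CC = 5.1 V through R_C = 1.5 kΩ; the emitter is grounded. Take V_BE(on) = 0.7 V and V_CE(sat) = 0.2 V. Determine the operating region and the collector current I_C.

active; I_C ≈ 1.1 mA

Assume active. Base-emitter loop: I_B = (V_BB − V_BE)/R_B = (4.7 − 0.7)/180 = 0.0222 mA.
I_C = β·I_B = 50×0.0222 = 1.11 mA.
V_CE = V_CC − I_C·R_C = 5.1 − 1.11×1.5 = 3.43 V > V_CE(sat), so the active-region assumption holds.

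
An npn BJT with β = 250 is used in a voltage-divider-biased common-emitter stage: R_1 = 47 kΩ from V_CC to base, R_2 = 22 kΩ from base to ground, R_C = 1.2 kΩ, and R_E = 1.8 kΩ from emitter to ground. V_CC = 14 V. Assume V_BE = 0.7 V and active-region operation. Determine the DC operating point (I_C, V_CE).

Thevenize the base divider: V_Th = V_CC·R_2/(R_1+R_2) = 14×22/69 = 4.46 V, R_Th = R_1‖R_2 = 15 kΩ.
Base-emitter loop: V_Th = I_B·R_Th + V_BE + (β+1)I_B·R_E, so I_B = (4.46 − 0.7) / (15 + 251×1.8) = 0.00806 mA.
I_C = β·I_B = 250×0.00806 = 2.02 mA, and I_E = (β+1)I_B = 2.02 mA.
V_CE = V_CC − I_C·R_C − I_E·R_E = 14 − 2.02×1.2 − 2.02×1.8 = 7.94 V.
V_CE = 7.94 V > 0.2 V confirms active-region operation.

I_C ≈ 2 mA, V_CE ≈ 7.9 V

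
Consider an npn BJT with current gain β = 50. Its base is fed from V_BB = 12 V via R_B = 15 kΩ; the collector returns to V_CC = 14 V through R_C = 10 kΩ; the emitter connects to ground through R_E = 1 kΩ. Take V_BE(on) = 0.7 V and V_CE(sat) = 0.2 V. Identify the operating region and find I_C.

saturation; I_C ≈ 1.2 mA

Assume active: I_B = (12 − 0.7)/(15 + 51×1) = 0.171 mA, I_C = β·I_B = 8.56 mA.
Then V_CE = 14 − 8.56×10 − 8.73×1 = -80.3 V < 0.2 V — the active assumption fails.
Re-solve with V_CE = 0.2 V. KCL at the emitter: V_E/R_E = (V_BB−0.7−V_E)/R_B + (V_CC−0.2−V_E)/R_C, giving V_E = 1.83 V.
I_C = (V_CC − 0.2 − V_E)/R_C = (13.8 − 1.83)/10 = 1.2 mA.
Check: I_B = (11.3 − 1.83)/15 = 0.631 mA, and β·I_B = 31.6 mA > I_C, confirming saturation.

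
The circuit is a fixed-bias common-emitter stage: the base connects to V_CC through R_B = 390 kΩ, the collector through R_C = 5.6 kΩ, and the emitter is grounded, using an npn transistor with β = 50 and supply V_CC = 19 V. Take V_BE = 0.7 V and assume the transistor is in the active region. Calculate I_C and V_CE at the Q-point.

Base loop: V_CC = I_B·R_B + V_BE, so I_B = (19 − 0.7)/390 kΩ = 0.0469 mA.
In the active region I_C = β·I_B = 50 × 0.0469 = 2.35 mA.
Collector loop: V_CE = V_CC − I_C·R_C = 19 − 2.35×5.6 = 5.86 V.
Since V_CE = 5.86 V > V_CE(sat) ≈ 0.2 V, the transistor is in the active region as assumed.

I_C ≈ 2.3 mA, V_CE ≈ 5.9 V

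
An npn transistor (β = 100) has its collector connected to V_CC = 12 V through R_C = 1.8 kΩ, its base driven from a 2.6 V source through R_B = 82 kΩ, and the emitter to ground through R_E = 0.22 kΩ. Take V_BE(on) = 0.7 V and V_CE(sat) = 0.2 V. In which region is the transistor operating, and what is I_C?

Assume active. Base-emitter loop: I_B = (V_BB − V_BE)/(R_B + (β+1)R_E) = (2.6 − 0.7)/(82 + 101×0.22) = 0.0182 mA.
I_C = β·I_B = 100×0.0182 = 1.82 mA.
V_CE = V_CC − I_C·R_C − I_E·R_E = 12 − 1.82×1.8 − 1.84×0.22 = 8.31 V > V_CE(sat), so the active-region assumption holds.

active; I_C ≈ 1.8 mA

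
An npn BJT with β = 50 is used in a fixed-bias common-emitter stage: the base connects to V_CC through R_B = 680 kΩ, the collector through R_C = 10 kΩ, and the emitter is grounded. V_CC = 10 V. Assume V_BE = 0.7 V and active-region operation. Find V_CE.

Base loop: V_CC = I_B·R_B + V_BE, so I_B = (10 − 0.7)/680 kΩ = 0.0137 mA.
In the active region I_C = β·I_B = 50 × 0.0137 = 0.684 mA.
Collector loop: V_CE = V_CC − I_C·R_C = 10 − 0.684×10 = 3.16 V.
Since V_CE = 3.16 V > V_CE(sat) ≈ 0.2 V, the transistor is in the active region as assumed.

V_CE ≈ 3.2 V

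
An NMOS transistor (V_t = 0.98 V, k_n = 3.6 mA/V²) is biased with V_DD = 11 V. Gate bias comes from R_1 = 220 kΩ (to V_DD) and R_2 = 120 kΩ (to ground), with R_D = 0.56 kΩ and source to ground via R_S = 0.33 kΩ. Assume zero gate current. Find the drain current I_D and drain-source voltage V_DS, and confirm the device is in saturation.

I_D ≈ 4.2 mA, V_DS ≈ 7.3 V

V_G = V_DD·R_2/(R_1+R_2) = 11×120/340 = 3.88 V.
Assume saturation: I_D = (k_n/2)(V_GS − V_t)² with V_GS = V_G − I_D·R_S = 3.88 − 0.33·I_D.
Substituting gives 0.196·I_D² − 4.45·I_D + 15.2 = 0, with roots I_D = 4.18 or 18.5 mA.
The root I_D = 18.5 mA gives V_GS = -2.23 V ≤ V_t, so take I_D = 4.18 mA.
Then V_GS = 2.5 V and V_DS = V_DD − I_D(R_D+R_S) = 11 − 4.18×0.89 = 7.28 V.
Saturation requires V_DS ≥ V_GS − V_t = 1.52 V; 7.28 ≥ 1.52 ✓.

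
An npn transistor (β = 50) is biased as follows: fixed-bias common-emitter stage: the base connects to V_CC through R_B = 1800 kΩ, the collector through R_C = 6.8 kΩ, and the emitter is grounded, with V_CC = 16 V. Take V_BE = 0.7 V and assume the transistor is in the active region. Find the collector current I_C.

Base loop: V_CC = I_B·R_B + V_BE, so I_B = (16 − 0.7)/1800 kΩ = 0.0085 mA.
In the active region I_C = β·I_B = 50 × 0.0085 = 0.425 mA.
Collector loop: V_CE = V_CC − I_C·R_C = 16 − 0.425×6.8 = 13.1 V.
Since V_CE = 13.1 V > V_CE(sat) ≈ 0.2 V, the transistor is in the active region as assumed.

I_C ≈ 0.43 mA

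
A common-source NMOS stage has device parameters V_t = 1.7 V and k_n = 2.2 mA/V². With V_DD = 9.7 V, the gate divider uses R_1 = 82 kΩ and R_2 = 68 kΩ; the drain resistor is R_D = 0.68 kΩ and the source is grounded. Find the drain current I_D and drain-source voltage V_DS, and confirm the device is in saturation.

I_D ≈ 8 mA, V_DS ≈ 4.3 V

V_G = V_DD·R_2/(R_1+R_2) = 9.7×68/150 = 4.4 V. With the source grounded, V_GS = V_G = 4.4 V.
Assume saturation: I_D = (k_n/2)(V_GS − V_t)² = (2.2/2)×(4.4 − 1.7)² = 1.1×2.7² = 8 mA.
V_DS = V_DD − I_D·R_D = 9.7 − 8×0.68 = 4.26 V.
Saturation requires V_DS ≥ V_GS − V_t = 2.7 V; 4.26 ≥ 2.7 ✓.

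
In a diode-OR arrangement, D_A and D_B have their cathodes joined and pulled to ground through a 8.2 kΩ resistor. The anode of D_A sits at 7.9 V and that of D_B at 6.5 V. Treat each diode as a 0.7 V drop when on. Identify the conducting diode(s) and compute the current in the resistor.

Only D_A conducts; I_R ≈ 0.88 mA

Assume both conduct. Then node N would need to be at both 7.9−0.7 = 7.2 V and 6.5−0.7 = 5.8 V, which is impossible.
Assume only D_A conducts: V_N = 7.9 − 0.7 = 7.2 V, so I_R = 7.2/8.2 = 0.878 mA.
Check D_B: its anode-to-cathode voltage is 6.5 − 7.2 = -0.7 V < 0.7 V, so it is off. The assumption is consistent.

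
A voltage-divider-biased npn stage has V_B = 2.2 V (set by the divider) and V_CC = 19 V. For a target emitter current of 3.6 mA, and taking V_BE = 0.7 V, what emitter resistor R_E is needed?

R_E ≈ 0.42 kΩ

V_E = V_B − V_BE = 2.2 − 0.7 = 1.5 V.
R_E = V_E / I_E = 1.5 / 3.6 = 0.417 kΩ.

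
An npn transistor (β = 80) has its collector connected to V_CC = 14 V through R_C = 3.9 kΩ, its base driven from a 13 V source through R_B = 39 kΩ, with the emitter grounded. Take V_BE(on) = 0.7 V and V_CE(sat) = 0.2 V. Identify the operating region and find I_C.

saturation; I_C ≈ 3.5 mA

Assume active: I_B = (13 − 0.7)/39 = 0.315 mA, giving I_C = β·I_B = 25.2 mA.
But then V_CE = 14 − 25.2×3.9 = -84.4 V < V_CE(sat) = 0.2 V — impossible in the active region.
So the transistor is saturated. With V_CE = 0.2 V, I_C = (V_CC − 0.2)/R_C = 13.8/3.9 = 3.54 mA.
Check: β·I_B = 25.2 mA > I_C = 3.54 mA, confirming saturation.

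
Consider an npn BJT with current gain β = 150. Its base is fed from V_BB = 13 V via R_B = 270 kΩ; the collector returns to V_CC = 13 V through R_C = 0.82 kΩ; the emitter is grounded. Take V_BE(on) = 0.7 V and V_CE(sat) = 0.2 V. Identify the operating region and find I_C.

active; I_C ≈ 6.8 mA

Assume active. Base-emitter loop: I_B = (V_BB − V_BE)/R_B = (13 − 0.7)/270 = 0.0456 mA.
I_C = β·I_B = 150×0.0456 = 6.83 mA.
V_CE = V_CC − I_C·R_C = 13 − 6.83×0.82 = 7.4 V > V_CE(sat), so the active-region assumption holds.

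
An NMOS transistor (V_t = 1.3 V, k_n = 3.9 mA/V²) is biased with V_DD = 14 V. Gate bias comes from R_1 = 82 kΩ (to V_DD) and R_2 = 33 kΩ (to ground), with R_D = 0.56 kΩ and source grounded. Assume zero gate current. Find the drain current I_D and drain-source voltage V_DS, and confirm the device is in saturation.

I_D ≈ 14 mA, V_DS ≈ 5.9 V

V_G = V_DD·R_2/(R_1+R_2) = 14×33/115 = 4.02 V. With the source grounded, V_GS = V_G = 4.02 V.
Assume saturation: I_D = (k_n/2)(V_GS − V_t)² = (3.9/2)×(4.02 − 1.3)² = 1.95×2.72² = 14.4 mA.
V_DS = V_DD − I_D·R_D = 14 − 14.4×0.56 = 5.94 V.
Saturation requires V_DS ≥ V_GS − V_t = 2.72 V; 5.94 ≥ 2.72 ✓.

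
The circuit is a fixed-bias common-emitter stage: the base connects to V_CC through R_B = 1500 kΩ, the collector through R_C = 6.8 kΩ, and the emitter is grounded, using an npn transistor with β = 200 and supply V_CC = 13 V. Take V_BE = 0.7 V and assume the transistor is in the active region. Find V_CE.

V_CE ≈ 1.8 V

Base loop: V_CC = I_B·R_B + V_BE, so I_B = (13 − 0.7)/1500 kΩ = 0.0082 mA.
In the active region I_C = β·I_B = 200 × 0.0082 = 1.64 mA.
Collector loop: V_CE = V_CC − I_C·R_C = 13 − 1.64×6.8 = 1.85 V.
Since V_CE = 1.85 V > V_CE(sat) ≈ 0.2 V, the transistor is in the active region as assumed.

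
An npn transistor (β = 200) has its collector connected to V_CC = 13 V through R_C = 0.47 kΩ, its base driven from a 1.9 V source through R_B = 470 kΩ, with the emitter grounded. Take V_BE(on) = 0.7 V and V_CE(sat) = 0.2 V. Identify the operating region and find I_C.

Assume active. Base-emitter loop: I_B = (V_BB − V_BE)/R_B = (1.9 − 0.7)/470 = 0.00255 mA.
I_C = β·I_B = 200×0.00255 = 0.511 mA.
V_CE = V_CC − I_C·R_C = 13 − 0.511×0.47 = 12.8 V > V_CE(sat), so the active-region assumption holds.

active; I_C ≈ 0.51 mA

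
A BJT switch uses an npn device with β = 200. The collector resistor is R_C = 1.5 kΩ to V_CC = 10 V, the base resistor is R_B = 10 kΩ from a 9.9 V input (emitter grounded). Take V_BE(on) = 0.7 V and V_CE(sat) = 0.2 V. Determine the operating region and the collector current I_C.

saturation; I_C ≈ 6.5 mA

Assume active: I_B = (9.9 − 0.7)/10 = 0.92 mA, giving I_C = β·I_B = 184 mA.
But then V_CE = 10 − 184×1.5 = -266 V < V_CE(sat) = 0.2 V — impossible in the active region.
So the transistor is saturated. With V_CE = 0.2 V, I_C = (V_CC − 0.2)/R_C = 9.8/1.5 = 6.53 mA.
Check: β·I_B = 184 mA > I_C = 6.53 mA, confirming saturation.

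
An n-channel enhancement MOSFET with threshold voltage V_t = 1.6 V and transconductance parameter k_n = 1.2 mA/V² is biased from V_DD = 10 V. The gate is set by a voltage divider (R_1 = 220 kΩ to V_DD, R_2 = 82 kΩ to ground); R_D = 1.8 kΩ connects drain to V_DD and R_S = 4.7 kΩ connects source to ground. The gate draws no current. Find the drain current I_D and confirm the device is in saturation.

V_G = V_DD·R_2/(R_1+R_2) = 10×82/302 = 2.72 V.
Assume saturation: I_D = (k_n/2)(V_GS − V_t)² with V_GS = V_G − I_D·R_S = 2.72 − 4.7·I_D.
Substituting gives 13.3·I_D² − 7.29·I_D + 0.746 = 0, with roots I_D = 0.136 or 0.414 mA.
The root I_D = 0.414 mA gives V_GS = 0.769 V ≤ V_t, so take I_D = 0.136 mA.
Then V_GS = 2.08 V and V_DS = V_DD − I_D(R_D+R_S) = 10 − 0.136×6.5 = 9.12 V.
Saturation requires V_DS ≥ V_GS − V_t = 0.476 V; 9.12 ≥ 0.476 ✓.

I_D ≈ 0.14 mA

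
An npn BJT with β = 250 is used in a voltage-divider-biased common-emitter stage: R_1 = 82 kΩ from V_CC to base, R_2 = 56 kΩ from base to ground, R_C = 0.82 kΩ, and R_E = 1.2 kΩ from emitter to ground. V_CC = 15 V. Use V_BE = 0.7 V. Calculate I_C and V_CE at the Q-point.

I_C ≈ 4 mA, V_CE ≈ 6.8 V

Thevenize the base divider: V_Th = V_CC·R_2/(R_1+R_2) = 15×56/138 = 6.09 V, R_Th = R_1‖R_2 = 33.3 kΩ.
Base-emitter loop: V_Th = I_B·R_Th + V_BE + (β+1)I_B·R_E, so I_B = (6.09 − 0.7) / (33.3 + 251×1.2) = 0.0161 mA.
I_C = β·I_B = 250×0.0161 = 4.03 mA, and I_E = (β+1)I_B = 4.04 mA.
V_CE = V_CC − I_C·R_C − I_E·R_E = 15 − 4.03×0.82 − 4.04×1.2 = 6.85 V.
V_CE = 6.85 V > 0.2 V confirms active-region operation.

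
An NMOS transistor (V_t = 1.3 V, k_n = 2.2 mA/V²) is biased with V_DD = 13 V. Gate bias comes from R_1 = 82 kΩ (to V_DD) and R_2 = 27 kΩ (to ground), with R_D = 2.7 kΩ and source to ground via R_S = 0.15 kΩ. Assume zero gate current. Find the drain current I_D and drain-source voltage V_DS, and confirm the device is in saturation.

I_D ≈ 2.6 mA, V_DS ≈ 5.6 V

V_G = V_DD·R_2/(R_1+R_2) = 13×27/109 = 3.22 V.
Assume saturation: I_D = (k_n/2)(V_GS − V_t)² with V_GS = V_G − I_D·R_S = 3.22 − 0.15·I_D.
Substituting gives 0.0248·I_D² − 1.63·I_D + 4.06 = 0, with roots I_D = 2.58 or 63.4 mA.
The root I_D = 63.4 mA gives V_GS = -6.29 V ≤ V_t, so take I_D = 2.58 mA.
Then V_GS = 2.83 V and V_DS = V_DD − I_D(R_D+R_S) = 13 − 2.58×2.85 = 5.64 V.
Saturation requires V_DS ≥ V_GS − V_t = 1.53 V; 5.64 ≥ 1.53 ✓.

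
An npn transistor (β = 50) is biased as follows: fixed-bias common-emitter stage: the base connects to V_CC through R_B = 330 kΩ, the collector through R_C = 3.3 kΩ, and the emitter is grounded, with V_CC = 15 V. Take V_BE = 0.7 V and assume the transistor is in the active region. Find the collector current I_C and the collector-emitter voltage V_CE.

Base loop: V_CC = I_B·R_B + V_BE, so I_B = (15 − 0.7)/330 kΩ = 0.0433 mA.
In the active region I_C = β·I_B = 50 × 0.0433 = 2.17 mA.
Collector loop: V_CE = V_CC − I_C·R_C = 15 − 2.17×3.3 = 7.85 V.
Since V_CE = 7.85 V > V_CE(sat) ≈ 0.2 V, the transistor is in the active region as assumed.

I_C ≈ 2.2 mA, V_CE ≈ 7.8 V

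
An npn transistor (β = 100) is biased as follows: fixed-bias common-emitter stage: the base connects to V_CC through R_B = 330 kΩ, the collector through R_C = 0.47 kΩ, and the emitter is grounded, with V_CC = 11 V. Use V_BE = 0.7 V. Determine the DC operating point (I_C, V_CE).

Base loop: V_CC = I_B·R_B + V_BE, so I_B = (11 − 0.7)/330 kΩ = 0.0312 mA.
In the active region I_C = β·I_B = 100 × 0.0312 = 3.12 mA.
Collector loop: V_CE = V_CC − I_C·R_C = 11 − 3.12×0.47 = 9.53 V.
Since V_CE = 9.53 V > V_CE(sat) ≈ 0.2 V, the transistor is in the active region as assumed.

I_C ≈ 3.1 mA, V_CE ≈ 9.5 V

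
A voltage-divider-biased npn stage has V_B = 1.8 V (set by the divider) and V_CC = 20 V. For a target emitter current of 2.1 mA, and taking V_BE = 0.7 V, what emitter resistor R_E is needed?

R_E ≈ 0.52 kΩ

V_E = V_B − V_BE = 1.8 − 0.7 = 1.1 V.
R_E = V_E / I_E = 1.1 / 2.1 = 0.524 kΩ.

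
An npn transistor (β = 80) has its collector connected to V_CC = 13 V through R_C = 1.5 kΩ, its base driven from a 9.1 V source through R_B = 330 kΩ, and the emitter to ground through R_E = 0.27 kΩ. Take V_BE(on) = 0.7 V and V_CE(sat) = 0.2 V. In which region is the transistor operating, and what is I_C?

active; I_C ≈ 1.9 mA

Assume active. Base-emitter loop: I_B = (V_BB − V_BE)/(R_B + (β+1)R_E) = (9.1 − 0.7)/(330 + 81×0.27) = 0.0239 mA.
I_C = β·I_B = 80×0.0239 = 1.91 mA.
V_CE = V_CC − I_C·R_C − I_E·R_E = 13 − 1.91×1.5 − 1.93×0.27 = 9.61 V > V_CE(sat), so the active-region assumption holds.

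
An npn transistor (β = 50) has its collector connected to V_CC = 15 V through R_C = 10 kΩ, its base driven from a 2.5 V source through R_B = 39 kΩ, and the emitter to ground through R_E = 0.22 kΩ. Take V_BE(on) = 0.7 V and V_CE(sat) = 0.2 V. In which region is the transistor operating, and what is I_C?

Assume active: I_B = (2.5 − 0.7)/(39 + 51×0.22) = 0.0358 mA, I_C = β·I_B = 1.79 mA.
Then V_CE = 15 − 1.79×10 − 1.83×0.22 = -3.32 V < 0.2 V — the active assumption fails.
Re-solve with V_CE = 0.2 V. KCL at the emitter: V_E/R_E = (V_BB−0.7−V_E)/R_B + (V_CC−0.2−V_E)/R_C, giving V_E = 0.327 V.
I_C = (V_CC − 0.2 − V_E)/R_C = (14.8 − 0.327)/10 = 1.45 mA.
Check: I_B = (1.8 − 0.327)/39 = 0.0378 mA, and β·I_B = 1.89 mA > I_C, confirming saturation.

saturation; I_C ≈ 1.4 mA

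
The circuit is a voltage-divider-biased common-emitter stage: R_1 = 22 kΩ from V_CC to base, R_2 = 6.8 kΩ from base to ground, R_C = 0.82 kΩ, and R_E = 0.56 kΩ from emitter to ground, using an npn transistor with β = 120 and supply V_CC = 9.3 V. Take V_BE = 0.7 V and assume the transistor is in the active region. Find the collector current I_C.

Thevenize the base divider: V_Th = V_CC·R_2/(R_1+R_2) = 9.3×6.8/28.8 = 2.2 V, R_Th = R_1‖R_2 = 5.19 kΩ.
Base-emitter loop: V_Th = I_B·R_Th + V_BE + (β+1)I_B·R_E, so I_B = (2.2 − 0.7) / (5.19 + 121×0.56) = 0.0205 mA.
I_C = β·I_B = 120×0.0205 = 2.46 mA, and I_E = (β+1)I_B = 2.48 mA.
V_CE = V_CC − I_C·R_C − I_E·R_E = 9.3 − 2.46×0.82 − 2.48×0.56 = 5.89 V.
V_CE = 5.89 V > 0.2 V confirms active-region operation.

I_C ≈ 2.5 mA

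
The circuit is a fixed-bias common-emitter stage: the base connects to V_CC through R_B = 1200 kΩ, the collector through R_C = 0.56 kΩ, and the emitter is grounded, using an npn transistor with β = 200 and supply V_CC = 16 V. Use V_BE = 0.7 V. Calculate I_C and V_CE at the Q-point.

I_C ≈ 2.6 mA, V_CE ≈ 15 V

Base loop: V_CC = I_B·R_B + V_BE, so I_B = (16 − 0.7)/1200 kΩ = 0.0128 mA.
In the active region I_C = β·I_B = 200 × 0.0128 = 2.55 mA.
Collector loop: V_CE = V_CC − I_C·R_C = 16 − 2.55×0.56 = 14.6 V.
Since V_CE = 14.6 V > V_CE(sat) ≈ 0.2 V, the transistor is in the active region as assumed.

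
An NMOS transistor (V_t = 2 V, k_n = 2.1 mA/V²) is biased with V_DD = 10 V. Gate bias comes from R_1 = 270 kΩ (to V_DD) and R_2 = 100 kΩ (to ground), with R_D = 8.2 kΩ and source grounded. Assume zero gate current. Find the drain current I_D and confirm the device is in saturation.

V_G = V_DD·R_2/(R_1+R_2) = 10×100/370 = 2.7 V. With the source grounded, V_GS = V_G = 2.7 V.
Assume saturation: I_D = (k_n/2)(V_GS − V_t)² = (2.1/2)×(2.7 − 2)² = 1.05×0.703² = 0.518 mA.
V_DS = V_DD − I_D·R_D = 10 − 0.518×8.2 = 5.75 V.
Saturation requires V_DS ≥ V_GS − V_t = 0.703 V; 5.75 ≥ 0.703 ✓.

I_D ≈ 0.52 mA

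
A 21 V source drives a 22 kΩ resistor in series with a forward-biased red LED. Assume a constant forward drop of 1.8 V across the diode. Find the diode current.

I ≈ 0.87 mA

KVL around the loop: 21 = V_D + I·R = 1.8 + I × 22 kΩ.
So I = (21 − 1.8) / 22 kΩ = 19.2 / 22 = 0.873 mA.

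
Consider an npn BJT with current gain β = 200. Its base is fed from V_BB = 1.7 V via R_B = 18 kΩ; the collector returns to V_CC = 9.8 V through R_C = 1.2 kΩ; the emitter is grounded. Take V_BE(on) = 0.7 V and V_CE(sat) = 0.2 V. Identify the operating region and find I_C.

Assume active: I_B = (1.7 − 0.7)/18 = 0.0556 mA, giving I_C = β·I_B = 11.1 mA.
But then V_CE = 9.8 − 11.1×1.2 = -3.53 V < V_CE(sat) = 0.2 V — impossible in the active region.
So the transistor is saturated. With V_CE = 0.2 V, I_C = (V_CC − 0.2)/R_C = 9.6/1.2 = 8 mA.
Check: β·I_B = 11.1 mA > I_C = 8 mA, confirming saturation.

saturation; I_C ≈ 8 mA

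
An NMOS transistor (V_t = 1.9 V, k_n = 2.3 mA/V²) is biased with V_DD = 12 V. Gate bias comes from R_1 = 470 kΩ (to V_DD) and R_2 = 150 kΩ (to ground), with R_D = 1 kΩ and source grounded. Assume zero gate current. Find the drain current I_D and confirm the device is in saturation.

V_G = V_DD·R_2/(R_1+R_2) = 12×150/620 = 2.9 V. With the source grounded, V_GS = V_G = 2.9 V.
Assume saturation: I_D = (k_n/2)(V_GS − V_t)² = (2.3/2)×(2.9 − 1.9)² = 1.15×1² = 1.16 mA.
V_DS = V_DD − I_D·R_D = 12 − 1.16×1 = 10.8 V.
Saturation requires V_DS ≥ V_GS − V_t = 1 V; 10.8 ≥ 1 ✓.

I_D ≈ 1.2 mA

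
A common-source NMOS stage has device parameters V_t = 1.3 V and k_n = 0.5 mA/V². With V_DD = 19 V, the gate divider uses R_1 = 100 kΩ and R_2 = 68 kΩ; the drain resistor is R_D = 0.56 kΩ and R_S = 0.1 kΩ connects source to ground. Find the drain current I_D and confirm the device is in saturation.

I_D ≈ 7.9 mA

V_G = V_DD·R_2/(R_1+R_2) = 19×68/168 = 7.69 V.
Assume saturation: I_D = (k_n/2)(V_GS − V_t)² with V_GS = V_G − I_D·R_S = 7.69 − 0.1·I_D.
Substituting gives 0.0025·I_D² − 1.32·I_D + 10.2 = 0, with roots I_D = 7.85 or 520 mA.
The root I_D = 520 mA gives V_GS = -44.3 V ≤ V_t, so take I_D = 7.85 mA.
Then V_GS = 6.91 V and V_DS = V_DD − I_D(R_D+R_S) = 19 − 7.85×0.66 = 13.8 V.
Saturation requires V_DS ≥ V_GS − V_t = 5.61 V; 13.8 ≥ 5.61 ✓.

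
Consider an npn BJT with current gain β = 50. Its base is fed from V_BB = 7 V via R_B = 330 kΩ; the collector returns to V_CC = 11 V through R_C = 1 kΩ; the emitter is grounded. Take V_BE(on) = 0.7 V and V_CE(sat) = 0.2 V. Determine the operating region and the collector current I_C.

active; I_C ≈ 0.95 mA

Assume active. Base-emitter loop: I_B = (V_BB − V_BE)/R_B = (7 − 0.7)/330 = 0.0191 mA.
I_C = β·I_B = 50×0.0191 = 0.955 mA.
V_CE = V_CC − I_C·R_C = 11 − 0.955×1 = 10 V > V_CE(sat), so the active-region assumption holds.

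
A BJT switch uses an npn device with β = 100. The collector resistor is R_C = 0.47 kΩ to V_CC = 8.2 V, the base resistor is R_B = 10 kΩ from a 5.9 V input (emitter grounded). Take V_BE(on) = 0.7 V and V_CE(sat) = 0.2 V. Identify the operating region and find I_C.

Assume active: I_B = (5.9 − 0.7)/10 = 0.52 mA, giving I_C = β·I_B = 52 mA.
But then V_CE = 8.2 − 52×0.47 = -16.2 V < V_CE(sat) = 0.2 V — impossible in the active region.
So the transistor is saturated. With V_CE = 0.2 V, I_C = (V_CC − 0.2)/R_C = 8/0.47 = 17 mA.
Check: β·I_B = 52 mA > I_C = 17 mA, confirming saturation.

saturation; I_C ≈ 17 mA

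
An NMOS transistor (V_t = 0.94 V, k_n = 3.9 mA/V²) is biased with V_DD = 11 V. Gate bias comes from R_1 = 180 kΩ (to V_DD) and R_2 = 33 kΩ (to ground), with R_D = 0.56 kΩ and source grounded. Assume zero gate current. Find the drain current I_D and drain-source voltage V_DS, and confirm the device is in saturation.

V_G = V_DD·R_2/(R_1+R_2) = 11×33/213 = 1.7 V. With the source grounded, V_GS = V_G = 1.7 V.
Assume saturation: I_D = (k_n/2)(V_GS − V_t)² = (3.9/2)×(1.7 − 0.94)² = 1.95×0.764² = 1.14 mA.
V_DS = V_DD − I_D·R_D = 11 − 1.14×0.56 = 10.4 V.
Saturation requires V_DS ≥ V_GS − V_t = 0.764 V; 10.4 ≥ 0.764 ✓.

I_D ≈ 1.1 mA, V_DS ≈ 10 V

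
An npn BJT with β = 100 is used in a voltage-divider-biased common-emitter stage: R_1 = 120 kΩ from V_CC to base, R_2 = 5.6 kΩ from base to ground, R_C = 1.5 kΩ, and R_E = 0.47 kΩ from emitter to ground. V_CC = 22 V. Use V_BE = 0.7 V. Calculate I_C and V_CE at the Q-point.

Thevenize the base divider: V_Th = V_CC·R_2/(R_1+R_2) = 22×5.6/126 = 0.981 V, R_Th = R_1‖R_2 = 5.35 kΩ.
Base-emitter loop: V_Th = I_B·R_Th + V_BE + (β+1)I_B·R_E, so I_B = (0.981 − 0.7) / (5.35 + 101×0.47) = 0.00532 mA.
I_C = β·I_B = 100×0.00532 = 0.532 mA, and I_E = (β+1)I_B = 0.537 mA.
V_CE = V_CC − I_C·R_C − I_E·R_E = 22 − 0.532×1.5 − 0.537×0.47 = 20.9 V.
V_CE = 20.9 V > 0.2 V confirms active-region operation.

I_C ≈ 0.53 mA, V_CE ≈ 21 V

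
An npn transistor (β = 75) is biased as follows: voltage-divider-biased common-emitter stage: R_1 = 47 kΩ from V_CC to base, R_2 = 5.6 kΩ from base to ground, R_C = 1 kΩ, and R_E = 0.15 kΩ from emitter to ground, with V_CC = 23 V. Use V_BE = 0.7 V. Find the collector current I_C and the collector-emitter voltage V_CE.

I_C ≈ 8 mA, V_CE ≈ 14 V

Thevenize the base divider: V_Th = V_CC·R_2/(R_1+R_2) = 23×5.6/52.6 = 2.45 V, R_Th = R_1‖R_2 = 5 kΩ.
Base-emitter loop: V_Th = I_B·R_Th + V_BE + (β+1)I_B·R_E, so I_B = (2.45 − 0.7) / (5 + 76×0.15) = 0.107 mA.
I_C = β·I_B = 75×0.107 = 8 mA, and I_E = (β+1)I_B = 8.1 mA.
V_CE = V_CC − I_C·R_C − I_E·R_E = 23 − 8×1 − 8.1×0.15 = 13.8 V.
V_CE = 13.8 V > 0.2 V confirms active-region operation.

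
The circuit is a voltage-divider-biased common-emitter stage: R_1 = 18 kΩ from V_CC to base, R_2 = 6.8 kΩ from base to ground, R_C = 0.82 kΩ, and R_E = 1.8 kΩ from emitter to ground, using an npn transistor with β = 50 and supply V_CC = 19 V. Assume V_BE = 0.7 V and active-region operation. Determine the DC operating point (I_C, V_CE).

I_C ≈ 2.3 mA, V_CE ≈ 13 V

Thevenize the base divider: V_Th = V_CC·R_2/(R_1+R_2) = 19×6.8/24.8 = 5.21 V, R_Th = R_1‖R_2 = 4.94 kΩ.
Base-emitter loop: V_Th = I_B·R_Th + V_BE + (β+1)I_B·R_E, so I_B = (5.21 − 0.7) / (4.94 + 51×1.8) = 0.0466 mA.
I_C = β·I_B = 50×0.0466 = 2.33 mA, and I_E = (β+1)I_B = 2.38 mA.
V_CE = V_CC − I_C·R_C − I_E·R_E = 19 − 2.33×0.82 − 2.38×1.8 = 12.8 V.
V_CE = 12.8 V > 0.2 V confirms active-region operation.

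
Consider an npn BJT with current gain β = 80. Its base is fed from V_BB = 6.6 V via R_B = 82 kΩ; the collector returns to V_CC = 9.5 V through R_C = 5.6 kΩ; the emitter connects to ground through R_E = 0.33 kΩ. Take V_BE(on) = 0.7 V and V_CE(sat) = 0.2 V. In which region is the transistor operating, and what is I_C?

saturation; I_C ≈ 1.6 mA

Assume active: I_B = (6.6 − 0.7)/(82 + 81×0.33) = 0.0543 mA, I_C = β·I_B = 4.34 mA.
Then V_CE = 9.5 − 4.34×5.6 − 4.4×0.33 = -16.3 V < 0.2 V — the active assumption fails.
Re-solve with V_CE = 0.2 V. KCL at the emitter: V_E/R_E = (V_BB−0.7−V_E)/R_B + (V_CC−0.2−V_E)/R_C, giving V_E = 0.538 V.
I_C = (V_CC − 0.2 − V_E)/R_C = (9.3 − 0.538)/5.6 = 1.56 mA.
Check: I_B = (5.9 − 0.538)/82 = 0.0654 mA, and β·I_B = 5.23 mA > I_C, confirming saturation.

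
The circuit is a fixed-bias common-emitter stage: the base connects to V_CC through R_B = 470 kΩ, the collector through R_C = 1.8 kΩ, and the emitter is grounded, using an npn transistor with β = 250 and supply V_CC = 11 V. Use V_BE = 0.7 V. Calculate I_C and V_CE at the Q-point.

Base loop: V_CC = I_B·R_B + V_BE, so I_B = (11 − 0.7)/470 kΩ = 0.0219 mA.
In the active region I_C = β·I_B = 250 × 0.0219 = 5.48 mA.
Collector loop: V_CE = V_CC − I_C·R_C = 11 − 5.48×1.8 = 1.14 V.
Since V_CE = 1.14 V > V_CE(sat) ≈ 0.2 V, the transistor is in the active region as assumed.

I_C ≈ 5.5 mA, V_CE ≈ 1.1 V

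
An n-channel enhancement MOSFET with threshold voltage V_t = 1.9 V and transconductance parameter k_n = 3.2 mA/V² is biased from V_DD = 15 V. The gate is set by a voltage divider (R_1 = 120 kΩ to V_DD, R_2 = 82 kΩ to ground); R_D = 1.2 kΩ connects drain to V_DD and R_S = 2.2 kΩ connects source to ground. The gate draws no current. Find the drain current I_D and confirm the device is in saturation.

I_D ≈ 1.5 mA

V_G = V_DD·R_2/(R_1+R_2) = 15×82/202 = 6.09 V.
Assume saturation: I_D = (k_n/2)(V_GS − V_t)² with V_GS = V_G − I_D·R_S = 6.09 − 2.2·I_D.
Substituting gives 7.74·I_D² − 30.5·I_D + 28.1 = 0, with roots I_D = 1.47 or 2.47 mA.
The root I_D = 2.47 mA gives V_GS = 0.658 V ≤ V_t, so take I_D = 1.47 mA.
Then V_GS = 2.86 V and V_DS = V_DD − I_D(R_D+R_S) = 15 − 1.47×3.4 = 10 V.
Saturation requires V_DS ≥ V_GS − V_t = 0.958 V; 10 ≥ 0.958 ✓.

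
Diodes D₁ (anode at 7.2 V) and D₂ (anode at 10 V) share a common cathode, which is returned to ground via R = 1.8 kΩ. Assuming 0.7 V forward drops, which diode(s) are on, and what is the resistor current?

Assume both conduct. Then node N would need to be at both 7.2−0.7 = 6.5 V and 10−0.7 = 9.3 V, which is impossible.
Assume only D₂ conducts: V_N = 10 − 0.7 = 9.3 V, so I_R = 9.3/1.8 = 5.17 mA.
Check D₁: its anode-to-cathode voltage is 7.2 − 9.3 = -2.1 V < 0.7 V, so it is off. The assumption is consistent.

Only D₂ conducts; I_R ≈ 5.2 mA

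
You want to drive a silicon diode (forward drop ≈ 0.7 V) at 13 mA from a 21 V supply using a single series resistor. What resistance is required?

R ≈ 1.6 kΩ

The resistor drops V_S − V_D = 21 − 0.7 = 20.3 V at 13 mA.
R = 20.3 V / 13 mA = 1.56 kΩ.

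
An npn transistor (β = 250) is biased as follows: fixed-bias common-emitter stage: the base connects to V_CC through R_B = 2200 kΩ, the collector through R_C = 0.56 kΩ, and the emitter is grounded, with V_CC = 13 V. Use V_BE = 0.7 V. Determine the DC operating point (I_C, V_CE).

I_C ≈ 1.4 mA, V_CE ≈ 12 V

Base loop: V_CC = I_B·R_B + V_BE, so I_B = (13 − 0.7)/2200 kΩ = 0.00559 mA.
In the active region I_C = β·I_B = 250 × 0.00559 = 1.4 mA.
Collector loop: V_CE = V_CC − I_C·R_C = 13 − 1.4×0.56 = 12.2 V.
Since V_CE = 12.2 V > V_CE(sat) ≈ 0.2 V, the transistor is in the active region as assumed.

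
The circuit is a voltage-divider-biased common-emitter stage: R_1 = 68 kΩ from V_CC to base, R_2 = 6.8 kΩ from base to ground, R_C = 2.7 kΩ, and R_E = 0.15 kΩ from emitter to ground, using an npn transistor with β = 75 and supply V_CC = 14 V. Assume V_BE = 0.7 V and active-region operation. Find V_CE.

Thevenize the base divider: V_Th = V_CC·R_2/(R_1+R_2) = 14×6.8/74.8 = 1.27 V, R_Th = R_1‖R_2 = 6.18 kΩ.
Base-emitter loop: V_Th = I_B·R_Th + V_BE + (β+1)I_B·R_E, so I_B = (1.27 − 0.7) / (6.18 + 76×0.15) = 0.0326 mA.
I_C = β·I_B = 75×0.0326 = 2.44 mA, and I_E = (β+1)I_B = 2.48 mA.
V_CE = V_CC − I_C·R_C − I_E·R_E = 14 − 2.44×2.7 − 2.48×0.15 = 7.03 V.
V_CE = 7.03 V > 0.2 V confirms active-region operation.

V_CE ≈ 7 V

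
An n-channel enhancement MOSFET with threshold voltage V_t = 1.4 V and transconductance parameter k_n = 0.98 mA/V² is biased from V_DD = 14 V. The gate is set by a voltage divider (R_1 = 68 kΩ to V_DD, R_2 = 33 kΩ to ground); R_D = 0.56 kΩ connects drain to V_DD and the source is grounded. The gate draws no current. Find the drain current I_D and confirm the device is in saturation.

I_D ≈ 4.9 mA

V_G = V_DD·R_2/(R_1+R_2) = 14×33/101 = 4.57 V. With the source grounded, V_GS = V_G = 4.57 V.
Assume saturation: I_D = (k_n/2)(V_GS − V_t)² = (0.98/2)×(4.57 − 1.4)² = 0.49×3.17² = 4.94 mA.
V_DS = V_DD − I_D·R_D = 14 − 4.94×0.56 = 11.2 V.
Saturation requires V_DS ≥ V_GS − V_t = 3.17 V; 11.2 ≥ 3.17 ✓.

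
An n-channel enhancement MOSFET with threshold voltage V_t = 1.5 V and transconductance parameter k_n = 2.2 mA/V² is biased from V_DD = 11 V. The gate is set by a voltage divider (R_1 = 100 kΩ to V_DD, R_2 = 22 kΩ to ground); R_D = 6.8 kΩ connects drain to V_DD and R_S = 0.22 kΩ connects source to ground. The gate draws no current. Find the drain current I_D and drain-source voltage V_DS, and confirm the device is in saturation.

V_G = V_DD·R_2/(R_1+R_2) = 11×22/122 = 1.98 V.
Assume saturation: I_D = (k_n/2)(V_GS − V_t)² with V_GS = V_G − I_D·R_S = 1.98 − 0.22·I_D.
Substituting gives 0.0532·I_D² − 1.23·I_D + 0.257 = 0, with roots I_D = 0.21 or 23 mA.
The root I_D = 23 mA gives V_GS = -3.07 V ≤ V_t, so take I_D = 0.21 mA.
Then V_GS = 1.94 V and V_DS = V_DD − I_D(R_D+R_S) = 11 − 0.21×7.02 = 9.52 V.
Saturation requires V_DS ≥ V_GS − V_t = 0.437 V; 9.52 ≥ 0.437 ✓.

I_D ≈ 0.21 mA, V_DS ≈ 9.5 V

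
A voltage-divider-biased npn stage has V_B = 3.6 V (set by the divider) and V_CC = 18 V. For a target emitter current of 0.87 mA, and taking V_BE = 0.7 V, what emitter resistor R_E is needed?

R_E ≈ 3.3 kΩ

V_E = V_B − V_BE = 3.6 − 0.7 = 2.9 V.
R_E = V_E / I_E = 2.9 / 0.87 = 3.33 kΩ.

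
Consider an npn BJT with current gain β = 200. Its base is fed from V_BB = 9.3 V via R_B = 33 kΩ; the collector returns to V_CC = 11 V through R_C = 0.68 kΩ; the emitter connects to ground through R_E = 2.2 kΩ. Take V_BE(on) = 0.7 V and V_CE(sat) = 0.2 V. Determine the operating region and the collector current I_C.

Assume active. Base-emitter loop: I_B = (V_BB − V_BE)/(R_B + (β+1)R_E) = (9.3 − 0.7)/(33 + 201×2.2) = 0.0181 mA.
I_C = β·I_B = 200×0.0181 = 3.62 mA.
V_CE = V_CC − I_C·R_C − I_E·R_E = 11 − 3.62×0.68 − 3.64×2.2 = 0.536 V > V_CE(sat), so the active-region assumption holds.

active; I_C ≈ 3.6 mA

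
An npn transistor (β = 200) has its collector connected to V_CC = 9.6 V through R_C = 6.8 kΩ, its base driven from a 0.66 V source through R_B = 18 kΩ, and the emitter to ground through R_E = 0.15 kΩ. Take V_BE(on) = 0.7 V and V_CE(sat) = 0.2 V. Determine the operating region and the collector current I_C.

cutoff; I_C ≈ 0

V_BB = 0.66 V ≤ V_BE(on) = 0.7 V, so the base-emitter junction is not forward biased.
The transistor is in cutoff: I_B = I_C = 0.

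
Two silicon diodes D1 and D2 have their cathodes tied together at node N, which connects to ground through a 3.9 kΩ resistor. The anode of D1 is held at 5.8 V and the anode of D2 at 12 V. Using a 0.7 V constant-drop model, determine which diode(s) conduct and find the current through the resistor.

Assume both conduct. Then node N would need to be at both 5.8−0.7 = 5.1 V and 12−0.7 = 11.3 V, which is impossible.
Assume only D2 conducts: V_N = 12 − 0.7 = 11.3 V, so I_R = 11.3/3.9 = 2.9 mA.
Check D1: its anode-to-cathode voltage is 5.8 − 11.3 = -5.5 V < 0.7 V, so it is off. The assumption is consistent.

Only D2 conducts; I_R ≈ 2.9 mA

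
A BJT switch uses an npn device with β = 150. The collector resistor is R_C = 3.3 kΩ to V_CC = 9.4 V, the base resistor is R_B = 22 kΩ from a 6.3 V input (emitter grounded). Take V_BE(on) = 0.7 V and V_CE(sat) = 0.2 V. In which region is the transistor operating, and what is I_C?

saturation; I_C ≈ 2.8 mA

Assume active: I_B = (6.3 − 0.7)/22 = 0.255 mA, giving I_C = β·I_B = 38.2 mA.
But then V_CE = 9.4 − 38.2×3.3 = -117 V < V_CE(sat) = 0.2 V — impossible in the active region.
So the transistor is saturated. With V_CE = 0.2 V, I_C = (V_CC − 0.2)/R_C = 9.2/3.3 = 2.79 mA.
Check: β·I_B = 38.2 mA > I_C = 2.79 mA, confirming saturation.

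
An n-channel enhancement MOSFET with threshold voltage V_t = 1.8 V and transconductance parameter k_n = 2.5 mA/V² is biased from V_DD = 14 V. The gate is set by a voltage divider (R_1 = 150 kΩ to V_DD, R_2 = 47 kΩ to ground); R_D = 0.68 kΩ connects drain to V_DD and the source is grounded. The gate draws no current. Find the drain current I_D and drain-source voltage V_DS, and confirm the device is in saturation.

V_G = V_DD·R_2/(R_1+R_2) = 14×47/197 = 3.34 V. With the source grounded, V_GS = V_G = 3.34 V.
Assume saturation: I_D = (k_n/2)(V_GS − V_t)² = (2.5/2)×(3.34 − 1.8)² = 1.25×1.54² = 2.96 mA.
V_DS = V_DD − I_D·R_D = 14 − 2.96×0.68 = 12 V.
Saturation requires V_DS ≥ V_GS − V_t = 1.54 V; 12 ≥ 1.54 ✓.

I_D ≈ 3 mA, V_DS ≈ 12 V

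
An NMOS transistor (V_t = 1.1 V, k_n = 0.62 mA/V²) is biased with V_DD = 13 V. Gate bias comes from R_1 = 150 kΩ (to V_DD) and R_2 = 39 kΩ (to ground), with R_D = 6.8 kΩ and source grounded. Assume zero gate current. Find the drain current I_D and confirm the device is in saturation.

I_D ≈ 0.78 mA

V_G = V_DD·R_2/(R_1+R_2) = 13×39/189 = 2.68 V. With the source grounded, V_GS = V_G = 2.68 V.
Assume saturation: I_D = (k_n/2)(V_GS − V_t)² = (0.62/2)×(2.68 − 1.1)² = 0.31×1.58² = 0.776 mA.
V_DS = V_DD − I_D·R_D = 13 − 0.776×6.8 = 7.72 V.
Saturation requires V_DS ≥ V_GS − V_t = 1.58 V; 7.72 ≥ 1.58 ✓.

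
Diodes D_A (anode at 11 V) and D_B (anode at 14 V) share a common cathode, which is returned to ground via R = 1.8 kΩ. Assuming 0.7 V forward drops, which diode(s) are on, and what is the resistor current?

Only D_B conducts; I_R ≈ 7.4 mA

Assume both conduct. Then node N would need to be at both 11−0.7 = 10.3 V and 14−0.7 = 13.3 V, which is impossible.
Assume only D_B conducts: V_N = 14 − 0.7 = 13.3 V, so I_R = 13.3/1.8 = 7.39 mA.
Check D_A: its anode-to-cathode voltage is 11 − 13.3 = -2.3 V < 0.7 V, so it is off. The assumption is consistent.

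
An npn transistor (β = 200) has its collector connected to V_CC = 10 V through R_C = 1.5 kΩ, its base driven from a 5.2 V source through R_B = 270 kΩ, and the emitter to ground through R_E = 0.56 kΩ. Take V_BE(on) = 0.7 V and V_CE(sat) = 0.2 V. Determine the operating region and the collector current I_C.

Assume active. Base-emitter loop: I_B = (V_BB − V_BE)/(R_B + (β+1)R_E) = (5.2 − 0.7)/(270 + 201×0.56) = 0.0118 mA.
I_C = β·I_B = 200×0.0118 = 2.35 mA.
V_CE = V_CC − I_C·R_C − I_E·R_E = 10 − 2.35×1.5 − 2.36×0.56 = 5.15 V > V_CE(sat), so the active-region assumption holds.

active; I_C ≈ 2.4 mA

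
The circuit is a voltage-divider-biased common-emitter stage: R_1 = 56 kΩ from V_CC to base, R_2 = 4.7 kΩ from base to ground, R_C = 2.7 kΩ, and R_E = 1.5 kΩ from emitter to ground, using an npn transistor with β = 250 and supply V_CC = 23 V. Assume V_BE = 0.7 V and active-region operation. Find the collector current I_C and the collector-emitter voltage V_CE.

Thevenize the base divider: V_Th = V_CC·R_2/(R_1+R_2) = 23×4.7/60.7 = 1.78 V, R_Th = R_1‖R_2 = 4.34 kΩ.
Base-emitter loop: V_Th = I_B·R_Th + V_BE + (β+1)I_B·R_E, so I_B = (1.78 − 0.7) / (4.34 + 251×1.5) = 0.00284 mA.
I_C = β·I_B = 250×0.00284 = 0.71 mA, and I_E = (β+1)I_B = 0.712 mA.
V_CE = V_CC − I_C·R_C − I_E·R_E = 23 − 0.71×2.7 − 0.712×1.5 = 20 V.
V_CE = 20 V > 0.2 V confirms active-region operation.

I_C ≈ 0.71 mA, V_CE ≈ 20 V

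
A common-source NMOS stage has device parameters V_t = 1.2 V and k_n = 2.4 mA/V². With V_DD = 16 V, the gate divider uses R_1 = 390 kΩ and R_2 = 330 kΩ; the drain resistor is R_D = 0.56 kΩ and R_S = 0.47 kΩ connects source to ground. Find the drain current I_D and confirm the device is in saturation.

V_G = V_DD·R_2/(R_1+R_2) = 16×330/720 = 7.33 V.
Assume saturation: I_D = (k_n/2)(V_GS − V_t)² with V_GS = V_G − I_D·R_S = 7.33 − 0.47·I_D.
Substituting gives 0.265·I_D² − 7.92·I_D + 45.1 = 0, with roots I_D = 7.67 or 22.2 mA.
The root I_D = 22.2 mA gives V_GS = -3.1 V ≤ V_t, so take I_D = 7.67 mA.
Then V_GS = 3.73 V and V_DS = V_DD − I_D(R_D+R_S) = 16 − 7.67×1.03 = 8.1 V.
Saturation requires V_DS ≥ V_GS − V_t = 2.53 V; 8.1 ≥ 2.53 ✓.

I_D ≈ 7.7 mA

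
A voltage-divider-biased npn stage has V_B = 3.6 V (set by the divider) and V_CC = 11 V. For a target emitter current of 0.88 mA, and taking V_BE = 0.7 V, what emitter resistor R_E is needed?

R_E ≈ 3.3 kΩ

V_E = V_B − V_BE = 3.6 − 0.7 = 2.9 V.
R_E = V_E / I_E = 2.9 / 0.88 = 3.3 kΩ.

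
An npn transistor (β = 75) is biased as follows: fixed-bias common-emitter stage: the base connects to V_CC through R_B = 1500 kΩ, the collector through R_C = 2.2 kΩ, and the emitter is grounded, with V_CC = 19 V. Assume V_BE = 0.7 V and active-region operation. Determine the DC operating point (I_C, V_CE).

I_C ≈ 0.92 mA, V_CE ≈ 17 V

Base loop: V_CC = I_B·R_B + V_BE, so I_B = (19 − 0.7)/1500 kΩ = 0.0122 mA.
In the active region I_C = β·I_B = 75 × 0.0122 = 0.915 mA.
Collector loop: V_CE = V_CC − I_C·R_C = 19 − 0.915×2.2 = 17 V.
Since V_CE = 17 V > V_CE(sat) ≈ 0.2 V, the transistor is in the active region as assumed.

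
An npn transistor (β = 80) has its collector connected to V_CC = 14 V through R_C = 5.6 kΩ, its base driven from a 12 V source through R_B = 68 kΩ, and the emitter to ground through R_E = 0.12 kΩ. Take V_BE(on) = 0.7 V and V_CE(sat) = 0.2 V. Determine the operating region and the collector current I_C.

saturation; I_C ≈ 2.4 mA

Assume active: I_B = (12 − 0.7)/(68 + 81×0.12) = 0.145 mA, I_C = β·I_B = 11.6 mA.
Then V_CE = 14 − 11.6×5.6 − 11.8×0.12 = -52.5 V < 0.2 V — the active assumption fails.
Re-solve with V_CE = 0.2 V. KCL at the emitter: V_E/R_E = (V_BB−0.7−V_E)/R_B + (V_CC−0.2−V_E)/R_C, giving V_E = 0.309 V.
I_C = (V_CC − 0.2 − V_E)/R_C = (13.8 − 0.309)/5.6 = 2.41 mA.
Check: I_B = (11.3 − 0.309)/68 = 0.162 mA, and β·I_B = 12.9 mA > I_C, confirming saturation.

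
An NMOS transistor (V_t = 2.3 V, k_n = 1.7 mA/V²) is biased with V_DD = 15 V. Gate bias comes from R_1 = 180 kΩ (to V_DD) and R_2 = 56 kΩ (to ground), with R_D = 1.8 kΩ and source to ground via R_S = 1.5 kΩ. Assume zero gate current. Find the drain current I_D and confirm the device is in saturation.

I_D ≈ 0.39 mA

V_G = V_DD·R_2/(R_1+R_2) = 15×56/236 = 3.56 V.
Assume saturation: I_D = (k_n/2)(V_GS − V_t)² with V_GS = V_G − I_D·R_S = 3.56 − 1.5·I_D.
Substituting gives 1.91·I_D² − 4.21·I_D + 1.35 = 0, with roots I_D = 0.389 or 1.81 mA.
The root I_D = 1.81 mA gives V_GS = 0.839 V ≤ V_t, so take I_D = 0.389 mA.
Then V_GS = 2.98 V and V_DS = V_DD − I_D(R_D+R_S) = 15 − 0.389×3.3 = 13.7 V.
Saturation requires V_DS ≥ V_GS − V_t = 0.676 V; 13.7 ≥ 0.676 ✓.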